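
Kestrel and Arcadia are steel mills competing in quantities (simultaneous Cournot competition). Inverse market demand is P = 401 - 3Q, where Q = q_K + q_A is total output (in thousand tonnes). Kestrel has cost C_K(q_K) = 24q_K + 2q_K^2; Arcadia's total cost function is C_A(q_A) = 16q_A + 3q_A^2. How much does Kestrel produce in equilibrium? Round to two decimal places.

Kestrel's profit: π_K = (401 - 3Q)q_K - (24q_K + 2q_K²). Setting ∂π_K/∂q_K = 0: 377 - 10q_K - 3(q_A) = 0.
Arcadia's first-order condition: 385 - 12q_A - 3(q_K) = 0.
Rearranging gives the reaction functions q_K = (377 - 3q_A)/10 and q_A = (385 - 3q_K)/12.
Substituting one into the other gives q_K = 1123/37 and q_A = 24.4955.

30.35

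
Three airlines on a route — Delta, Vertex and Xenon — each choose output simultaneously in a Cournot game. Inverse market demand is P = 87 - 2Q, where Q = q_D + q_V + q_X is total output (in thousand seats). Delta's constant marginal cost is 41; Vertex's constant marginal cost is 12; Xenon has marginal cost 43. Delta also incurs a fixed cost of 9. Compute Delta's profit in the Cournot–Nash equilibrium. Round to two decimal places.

2.28

Delta's profit: π_D = (87 - 2Q)q_D - (41q_D). Setting ∂π_D/∂q_D = 0: 46 - 4q_D - 2(q_V + q_X) = 0.
Vertex's first-order condition: 75 - 4q_V - 2(q_D + q_X) = 0.
Xenon's first-order condition: 44 - 4q_X - 2(q_D + q_V) = 0.
Adding the 3 conditions: 165 − 4Q − 4Q = 0, i.e. Q = 165/8.
Back-substituting: q_D = (46 − 165/4)/2 = 19/8, q_V = (75 − 165/4)/2 = 135/8, q_X = (44 − 165/4)/2 = 11/8.
Price P = 87 - 2·(165/8) = 183/4.
Delta's profit: (183/4 - 41)·(19/8) - 9 = 73/32.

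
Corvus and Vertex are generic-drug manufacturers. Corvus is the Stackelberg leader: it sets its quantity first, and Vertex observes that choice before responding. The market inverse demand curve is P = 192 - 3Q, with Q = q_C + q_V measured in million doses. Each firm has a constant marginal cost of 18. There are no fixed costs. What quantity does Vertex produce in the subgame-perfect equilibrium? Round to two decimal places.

Solve by backward induction. Given q_C, the follower Vertex maximises π_V = (192 - 3q_C - 3q_V)q_V - 18q_V.
Setting the follower's marginal profit to zero, 174 - 3q_C - 6q_V = 0, i.e. q_V = (174 - 3q_C)/6.
The leader anticipates this reaction. Substituting into P = 192 - 3Q gives P = 105 - (3/2)q_C, so π_C = (105 - (3/2)q_C)q_C - 18q_C.
Maximising: ∂π_C/∂q_C = 87 - 3q_C = 0, giving q_C = 29.
Then q_V = (174 - 3·29)/6 = 29/2.

14.50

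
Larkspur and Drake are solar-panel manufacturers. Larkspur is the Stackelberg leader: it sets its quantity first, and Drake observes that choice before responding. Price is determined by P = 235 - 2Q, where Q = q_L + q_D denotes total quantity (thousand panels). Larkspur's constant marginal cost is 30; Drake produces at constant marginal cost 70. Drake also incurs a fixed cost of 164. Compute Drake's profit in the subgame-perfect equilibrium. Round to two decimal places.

61.78

The follower Drake best-responds to any q_L: π_D = (235 - 2Q)q_D - 70q_D.
Follower FOC: 165 - 2q_L - 4q_D = 0, so q_D(q_L) = (165 - 2q_L)/4.
Larkspur substitutes q_D(q_L) into its own profit: π_L = q_L(235 - 2q_L - (165 - 2q_L)/2) - 30q_L = (305/2 - q_L)q_L - 30q_L.
Leader FOC: 245/2 - 2q_L = 0, so q_L = 245/4.
Then q_D = (165 - 2·(245/4))/4 = 85/8.
Price P = 235 - 2·(575/8) = 365/4.
Drake's profit: (365/4 - 70)·(85/8) - 164 = 1977/32.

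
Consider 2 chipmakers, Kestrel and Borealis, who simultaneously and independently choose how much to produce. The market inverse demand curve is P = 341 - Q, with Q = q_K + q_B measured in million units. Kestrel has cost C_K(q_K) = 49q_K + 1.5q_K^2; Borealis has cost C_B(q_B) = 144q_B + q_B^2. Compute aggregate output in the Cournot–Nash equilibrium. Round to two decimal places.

87.58

Kestrel's profit: π_K = (341 - Q)q_K - (49q_K + (3/2)q_K²). Setting ∂π_K/∂q_K = 0: 292 - 5q_K - (q_B) = 0.
Borealis's profit: π_B = (341 - Q)q_B - (144q_B + q_B²). Setting ∂π_B/∂q_B = 0: 197 - 4q_B - (q_K) = 0.
So q_K = (292 - q_B)/5 and q_B = (197 - q_K)/4.
Substituting one into the other gives q_K = 971/19 and q_B = 693/19.
Total output Q = 971/19 + 693/19 = 1664/19.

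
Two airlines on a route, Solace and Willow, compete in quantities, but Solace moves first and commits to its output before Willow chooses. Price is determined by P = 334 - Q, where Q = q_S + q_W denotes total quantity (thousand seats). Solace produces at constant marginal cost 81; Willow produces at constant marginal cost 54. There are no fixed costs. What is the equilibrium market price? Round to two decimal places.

137.50

The follower Willow best-responds to any q_S: π_W = (334 - Q)q_W - 54q_W.
∂π_W/∂q_W = 280 - q_S - 2q_W = 0 gives the reaction function q_W = (280 - q_S)/2.
The leader anticipates this reaction. Substituting into P = 334 - Q gives P = 194 - (1/2)q_S, so π_S = (194 - (1/2)q_S)q_S - 81q_S.
The leader's first-order condition 113 - q_S = 0 yields q_S = 113.
Then q_W = (280 - 113)/2 = 167/2.
Total output Q = 393/2, so price P = 334 - 393/2 = 275/2.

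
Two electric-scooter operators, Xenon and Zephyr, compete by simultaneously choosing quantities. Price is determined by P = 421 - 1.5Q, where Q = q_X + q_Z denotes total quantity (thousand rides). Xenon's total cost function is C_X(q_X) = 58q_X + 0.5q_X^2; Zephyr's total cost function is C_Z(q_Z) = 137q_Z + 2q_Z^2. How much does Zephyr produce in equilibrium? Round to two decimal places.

22.97

Xenon's profit: π_X = (421 - 1.5Q)q_X - (58q_X + (1/2)q_X²). Setting ∂π_X/∂q_X = 0: 363 - 4q_X - (3/2)(q_Z) = 0.
Zephyr's first-order condition: 284 - 7q_Z - (3/2)(q_X) = 0.
Rearranging gives the reaction functions q_X = (363 - (3/2)q_Z)/4 and q_Z = (284 - (3/2)q_X)/7.
Solving the pair: q_X = 82.1359, q_Z = 22.9709.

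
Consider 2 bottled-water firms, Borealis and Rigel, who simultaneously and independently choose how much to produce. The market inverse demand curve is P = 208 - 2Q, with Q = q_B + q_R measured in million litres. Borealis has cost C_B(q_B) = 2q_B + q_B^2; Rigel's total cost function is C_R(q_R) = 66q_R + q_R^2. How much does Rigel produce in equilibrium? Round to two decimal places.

13.75

Borealis's profit: π_B = (208 - 2Q)q_B - (2q_B + q_B²). Setting ∂π_B/∂q_B = 0: 206 - 6q_B - 2(q_R) = 0.
Rigel's profit: π_R = (208 - 2Q)q_R - (66q_R + q_R²). Setting ∂π_R/∂q_R = 0: 142 - 6q_R - 2(q_B) = 0.
Rearranging gives the reaction functions q_B = (206 - 2q_R)/6 and q_R = (142 - 2q_B)/6.
Substituting one into the other gives q_B = 119/4 and q_R = 55/4.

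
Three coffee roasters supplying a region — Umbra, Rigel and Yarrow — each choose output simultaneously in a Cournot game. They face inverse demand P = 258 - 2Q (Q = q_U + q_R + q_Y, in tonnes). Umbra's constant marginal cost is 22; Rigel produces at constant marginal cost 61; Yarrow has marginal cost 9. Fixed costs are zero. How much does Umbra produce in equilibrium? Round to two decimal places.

Umbra's profit: π_U = (258 - 2Q)q_U - (22q_U). Setting ∂π_U/∂q_U = 0: 236 - 4q_U - 2(q_R + q_Y) = 0.
Rigel's first-order condition: 197 - 4q_R - 2(q_U + q_Y) = 0.
Yarrow's profit: π_Y = (258 - 2Q)q_Y - (9q_Y). Setting ∂π_Y/∂q_Y = 0: 249 - 4q_Y - 2(q_U + q_R) = 0.
Adding the 3 first-order conditions: 682 − 8Q = 0, so Q = 341/4.
Back-substituting: q_U = (236 − 341/2)/2 = 131/4, q_R = (197 − 341/2)/2 = 53/4, q_Y = (249 − 341/2)/2 = 157/4.

32.75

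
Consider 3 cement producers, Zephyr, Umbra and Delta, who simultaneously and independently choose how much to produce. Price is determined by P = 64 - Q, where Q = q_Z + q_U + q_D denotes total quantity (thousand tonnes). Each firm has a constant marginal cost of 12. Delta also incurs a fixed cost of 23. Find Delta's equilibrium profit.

Each firm earns π_i = (64 - Q)q_i - 12q_i.
Setting ∂π_i/∂q_i = 0 with rivals' quantities fixed: 52 - 2q_i - Σ_{j≠i} q_j = 0.
With identical firms every q_j equals q_i, so Σ_{j≠i} q_j = 2q_i and 52 = 4q_i, giving q_i = 13.
Price P = 64 - 39 = 25.
Delta's profit: (25 - 12)·13 - 23 = 146.

146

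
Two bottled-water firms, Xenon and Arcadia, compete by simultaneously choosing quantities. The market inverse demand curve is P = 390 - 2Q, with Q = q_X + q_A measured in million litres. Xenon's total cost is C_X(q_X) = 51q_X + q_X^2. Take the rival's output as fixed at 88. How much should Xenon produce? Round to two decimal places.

With the rival's output fixed at 88, Xenon's profit is π_X = (390 - 2·88 - 2q_X)q_X - (51q_X + q_X²) = (214 - 2q_X)q_X - (51q_X + q_X²).
∂π_X/∂q_X = 163 - 6q_X = 0, so q_X = 163/6.

27.17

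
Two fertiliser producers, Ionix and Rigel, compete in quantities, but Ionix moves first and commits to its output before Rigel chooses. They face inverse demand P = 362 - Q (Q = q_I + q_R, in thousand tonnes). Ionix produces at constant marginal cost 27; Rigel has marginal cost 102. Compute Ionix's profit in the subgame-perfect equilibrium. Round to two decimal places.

21012.50

The follower Rigel best-responds to any q_I: π_R = (362 - Q)q_R - 102q_R.
Follower FOC: 260 - q_I - 2q_R = 0, so q_R(q_I) = (260 - q_I)/2.
Ionix substitutes q_R(q_I) into its own profit: π_I = q_I(362 - q_I - (260 - q_I)/2) - 27q_I = (232 - (1/2)q_I)q_I - 27q_I.
Maximising: ∂π_I/∂q_I = 205 - q_I = 0, giving q_I = 205.
Then q_R = (260 - 205)/2 = 55/2.
Price P = 362 - 465/2 = 259/2.
Ionix's profit: (259/2 - 27)·205 = 21012.5000.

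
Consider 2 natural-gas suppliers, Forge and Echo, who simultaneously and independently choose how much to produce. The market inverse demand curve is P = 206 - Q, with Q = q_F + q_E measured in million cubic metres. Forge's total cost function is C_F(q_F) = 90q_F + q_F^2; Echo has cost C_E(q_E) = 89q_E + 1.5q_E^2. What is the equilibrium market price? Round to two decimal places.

163.11

Forge's profit: π_F = (206 - Q)q_F - (90q_F + q_F²). Setting ∂π_F/∂q_F = 0: 116 - 4q_F - (q_E) = 0.
Echo's profit: π_E = (206 - Q)q_E - (89q_E + (3/2)q_E²). Setting ∂π_E/∂q_E = 0: 117 - 5q_E - (q_F) = 0.
So q_F = (116 - q_E)/4 and q_E = (117 - q_F)/5.
Substituting one into the other gives q_F = 463/19 and q_E = 352/19.
Total output Q = 815/19, so price P = 206 - 815/19 = 163.1053.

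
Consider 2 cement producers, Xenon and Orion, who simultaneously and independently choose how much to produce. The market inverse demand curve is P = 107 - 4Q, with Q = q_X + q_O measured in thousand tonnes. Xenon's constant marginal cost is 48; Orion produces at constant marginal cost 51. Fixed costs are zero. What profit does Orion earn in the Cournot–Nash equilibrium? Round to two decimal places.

Xenon's profit: π_X = (107 - 4Q)q_X - (48q_X). Setting ∂π_X/∂q_X = 0: 59 - 8q_X - 4(q_O) = 0.
Orion's profit: π_O = (107 - 4Q)q_O - (51q_O). Setting ∂π_O/∂q_O = 0: 56 - 8q_O - 4(q_X) = 0.
Rearranging gives the reaction functions q_X = (59 - 4q_O)/8 and q_O = (56 - 4q_X)/8.
Solving the pair: q_X = 31/6, q_O = 53/12.
Price P = 107 - 4·(115/12) = 206/3.
Orion's profit: (206/3 - 51)·(53/12) = 78.0278.

78.03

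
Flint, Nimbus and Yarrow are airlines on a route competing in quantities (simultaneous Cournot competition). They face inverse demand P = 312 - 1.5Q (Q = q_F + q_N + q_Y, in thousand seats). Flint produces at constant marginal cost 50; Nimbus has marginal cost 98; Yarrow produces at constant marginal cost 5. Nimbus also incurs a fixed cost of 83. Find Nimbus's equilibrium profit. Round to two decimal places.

139.04

Flint's profit: π_F = (312 - 1.5Q)q_F - (50q_F). Setting ∂π_F/∂q_F = 0: 262 - 3q_F - (3/2)(q_N + q_Y) = 0.
Nimbus's first-order condition: 214 - 3q_N - (3/2)(q_F + q_Y) = 0.
Yarrow's profit: π_Y = (312 - 1.5Q)q_Y - (5q_Y). Setting ∂π_Y/∂q_Y = 0: 307 - 3q_Y - (3/2)(q_F + q_N) = 0.
Adding the 3 conditions: 783 − 3Q − 3Q = 0, i.e. Q = 261/2.
Back-substituting: q_F = (262 − 783/4)/(3/2) = 265/6, q_N = (214 − 783/4)/(3/2) = 73/6, q_Y = (307 − 783/4)/(3/2) = 445/6.
Price P = 312 - (3/2)·(261/2) = 465/4.
Nimbus's profit: (465/4 - 98)·(73/6) - 83 = 139.0417.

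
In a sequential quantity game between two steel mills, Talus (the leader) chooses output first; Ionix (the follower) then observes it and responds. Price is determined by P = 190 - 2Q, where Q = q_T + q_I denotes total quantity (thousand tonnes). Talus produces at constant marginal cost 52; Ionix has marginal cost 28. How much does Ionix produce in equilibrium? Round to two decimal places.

26.25

Solve by backward induction. Given q_T, the follower Ionix maximises π_I = (190 - 2q_T - 2q_I)q_I - 28q_I.
Setting the follower's marginal profit to zero, 162 - 2q_T - 4q_I = 0, i.e. q_I = (162 - 2q_T)/4.
The leader anticipates this reaction. Substituting into P = 190 - 2Q gives P = 109 - q_T, so π_T = (109 - q_T)q_T - 52q_T.
The leader's first-order condition 57 - 2q_T = 0 yields q_T = 57/2.
Then q_I = (162 - 2·(57/2))/4 = 105/4.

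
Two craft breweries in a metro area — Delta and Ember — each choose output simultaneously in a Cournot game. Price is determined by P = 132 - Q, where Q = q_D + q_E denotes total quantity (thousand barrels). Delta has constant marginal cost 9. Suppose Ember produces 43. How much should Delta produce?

With the rival's output fixed at 43, Delta's profit is π_D = (132 - 43 - q_D)q_D - (9q_D) = (89 - q_D)q_D - (9q_D).
∂π_D/∂q_D = 80 - 2q_D = 0, so q_D = 40.

40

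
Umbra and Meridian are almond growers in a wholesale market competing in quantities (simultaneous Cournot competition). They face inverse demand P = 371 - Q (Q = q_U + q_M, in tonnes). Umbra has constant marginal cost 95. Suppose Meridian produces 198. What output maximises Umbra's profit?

39

With the rival's output fixed at 198, Umbra's profit is π_U = (371 - 198 - q_U)q_U - (95q_U) = (173 - q_U)q_U - (95q_U).
∂π_U/∂q_U = 78 - 2q_U = 0, so q_U = 39.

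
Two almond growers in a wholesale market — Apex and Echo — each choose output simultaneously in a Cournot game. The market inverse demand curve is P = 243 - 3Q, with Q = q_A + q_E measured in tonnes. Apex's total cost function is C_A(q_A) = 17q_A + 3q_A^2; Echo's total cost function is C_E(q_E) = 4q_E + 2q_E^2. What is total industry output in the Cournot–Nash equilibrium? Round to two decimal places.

33.63

Apex's profit: π_A = (243 - 3Q)q_A - (17q_A + 3q_A²). Setting ∂π_A/∂q_A = 0: 226 - 12q_A - 3(q_E) = 0.
Echo's profit: π_E = (243 - 3Q)q_E - (4q_E + 2q_E²). Setting ∂π_E/∂q_E = 0: 239 - 10q_E - 3(q_A) = 0.
So q_A = (226 - 3q_E)/12 and q_E = (239 - 3q_A)/10.
Substituting one into the other gives q_A = 1543/111 and q_E = 730/37.
Total output Q = 1543/111 + 730/37 = 33.6306.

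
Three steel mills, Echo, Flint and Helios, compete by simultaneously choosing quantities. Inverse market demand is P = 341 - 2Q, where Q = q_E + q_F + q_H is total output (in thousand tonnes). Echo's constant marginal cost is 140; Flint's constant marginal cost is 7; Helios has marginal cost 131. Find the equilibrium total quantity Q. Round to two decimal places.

Echo's profit: π_E = (341 - 2Q)q_E - (140q_E). Setting ∂π_E/∂q_E = 0: 201 - 4q_E - 2(q_F + q_H) = 0.
Flint's first-order condition: 334 - 4q_F - 2(q_E + q_H) = 0.
Helios's first-order condition: 210 - 4q_H - 2(q_E + q_F) = 0.
Summing all 3 equations gives 745 − 8Q = 0, hence Q = 745/8.
Back-substituting: q_E = (201 − 745/4)/2 = 59/8, q_F = (334 − 745/4)/2 = 591/8, q_H = (210 − 745/4)/2 = 95/8.
Total output Q = 59/8 + 591/8 + 95/8 = 745/8.

93.13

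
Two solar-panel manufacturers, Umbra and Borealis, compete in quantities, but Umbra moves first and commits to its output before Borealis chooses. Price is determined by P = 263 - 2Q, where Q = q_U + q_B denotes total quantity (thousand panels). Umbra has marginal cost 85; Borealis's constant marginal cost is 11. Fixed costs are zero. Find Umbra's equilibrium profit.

The follower Borealis best-responds to any q_U: π_B = (263 - 2Q)q_B - 11q_B.
Follower FOC: 252 - 2q_U - 4q_B = 0, so q_B(q_U) = (252 - 2q_U)/4.
The leader anticipates this reaction. Substituting into P = 263 - 2Q gives P = 137 - q_U, so π_U = (137 - q_U)q_U - 85q_U.
Leader FOC: 52 - 2q_U = 0, so q_U = 26.
Then q_B = (252 - 2·26)/4 = 50.
Price P = 263 - 2·76 = 111.
Umbra's profit: (111 - 85)·26 = 676.

676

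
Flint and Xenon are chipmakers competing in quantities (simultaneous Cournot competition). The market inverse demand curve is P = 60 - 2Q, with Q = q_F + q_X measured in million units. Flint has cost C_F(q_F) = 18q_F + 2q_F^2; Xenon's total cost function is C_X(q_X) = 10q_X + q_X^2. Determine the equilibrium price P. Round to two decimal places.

38.73

Flint's profit: π_F = (60 - 2Q)q_F - (18q_F + 2q_F²). Setting ∂π_F/∂q_F = 0: 42 - 8q_F - 2(q_X) = 0.
Xenon's first-order condition: 50 - 6q_X - 2(q_F) = 0.
Rearranging gives the reaction functions q_F = (42 - 2q_X)/8 and q_X = (50 - 2q_F)/6.
Substituting one into the other gives q_F = 38/11 and q_X = 79/11.
Total output Q = 117/11, so price P = 60 - 2·(117/11) = 426/11.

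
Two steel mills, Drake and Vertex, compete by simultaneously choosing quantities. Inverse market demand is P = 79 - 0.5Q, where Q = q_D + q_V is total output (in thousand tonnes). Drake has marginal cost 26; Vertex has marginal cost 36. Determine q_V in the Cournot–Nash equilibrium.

Drake's profit: π_D = (79 - 0.5Q)q_D - (26q_D). Setting ∂π_D/∂q_D = 0: 53 - q_D - (1/2)(q_V) = 0.
Vertex's profit: π_V = (79 - 0.5Q)q_V - (36q_V). Setting ∂π_V/∂q_V = 0: 43 - q_V - (1/2)(q_D) = 0.
So q_D = (53 - (1/2)q_V) and q_V = (43 - (1/2)q_D).
Substituting one into the other gives q_D = 42 and q_V = 22.

22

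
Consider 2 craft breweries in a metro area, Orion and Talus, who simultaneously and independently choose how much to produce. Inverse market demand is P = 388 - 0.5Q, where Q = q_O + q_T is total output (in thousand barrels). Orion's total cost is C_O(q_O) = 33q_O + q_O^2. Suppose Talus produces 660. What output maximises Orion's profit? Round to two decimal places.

8.33

With the rival's output fixed at 660, Orion's profit is π_O = (388 - (1/2)·660 - (1/2)q_O)q_O - (33q_O + q_O²) = (58 - (1/2)q_O)q_O - (33q_O + q_O²).
∂π_O/∂q_O = 25 - 3q_O = 0, so q_O = 25/3.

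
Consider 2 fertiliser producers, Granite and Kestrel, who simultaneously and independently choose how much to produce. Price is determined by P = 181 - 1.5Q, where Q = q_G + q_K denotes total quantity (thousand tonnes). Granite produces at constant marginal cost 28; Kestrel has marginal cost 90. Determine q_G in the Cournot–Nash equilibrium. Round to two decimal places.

Granite's profit: π_G = (181 - 1.5Q)q_G - (28q_G). Setting ∂π_G/∂q_G = 0: 153 - 3q_G - (3/2)(q_K) = 0.
Kestrel's profit: π_K = (181 - 1.5Q)q_K - (90q_K). Setting ∂π_K/∂q_K = 0: 91 - 3q_K - (3/2)(q_G) = 0.
Best responses: q_G = (153 - (3/2)q_K)/3, q_K = (91 - (3/2)q_G)/3.
Solving the pair: q_G = 430/9, q_K = 58/9.

47.78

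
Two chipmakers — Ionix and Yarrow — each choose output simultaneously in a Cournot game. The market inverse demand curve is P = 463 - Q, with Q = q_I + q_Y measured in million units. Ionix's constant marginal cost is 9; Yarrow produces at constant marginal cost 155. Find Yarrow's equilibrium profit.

2916

Ionix's profit: π_I = (463 - Q)q_I - (9q_I). Setting ∂π_I/∂q_I = 0: 454 - 2q_I - (q_Y) = 0.
Yarrow's profit: π_Y = (463 - Q)q_Y - (155q_Y). Setting ∂π_Y/∂q_Y = 0: 308 - 2q_Y - (q_I) = 0.
Best responses: q_I = (454 - q_Y)/2, q_Y = (308 - q_I)/2.
Solving the pair: q_I = 200, q_Y = 54.
Price P = 463 - 254 = 209.
Yarrow's profit: (209 - 155)·54 = 2916.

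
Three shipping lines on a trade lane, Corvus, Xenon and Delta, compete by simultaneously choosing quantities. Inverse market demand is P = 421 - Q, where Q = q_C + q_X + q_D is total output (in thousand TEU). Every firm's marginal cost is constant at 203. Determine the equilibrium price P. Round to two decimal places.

A representative firm's profit is π_i = q_i(421 - Q) - 203q_i.
First-order condition (treating rivals' output as given): 218 - 2q_i - Σ_{j≠i} q_j = 0.
With identical firms every q_j equals q_i, so Σ_{j≠i} q_j = 2q_i and 218 = 4q_i, giving q_i = 109/2.
Total output Q = 327/2, so price P = 421 - 327/2 = 515/2.

257.50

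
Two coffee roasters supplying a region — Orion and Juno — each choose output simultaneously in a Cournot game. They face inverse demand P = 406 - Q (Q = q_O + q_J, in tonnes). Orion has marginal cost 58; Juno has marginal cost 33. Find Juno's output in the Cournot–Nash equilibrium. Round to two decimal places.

132.67

Orion's profit: π_O = (406 - Q)q_O - (58q_O). Setting ∂π_O/∂q_O = 0: 348 - 2q_O - (q_J) = 0.
Juno's first-order condition: 373 - 2q_J - (q_O) = 0.
So q_O = (348 - q_J)/2 and q_J = (373 - q_O)/2.
Substituting one into the other gives q_O = 323/3 and q_J = 398/3.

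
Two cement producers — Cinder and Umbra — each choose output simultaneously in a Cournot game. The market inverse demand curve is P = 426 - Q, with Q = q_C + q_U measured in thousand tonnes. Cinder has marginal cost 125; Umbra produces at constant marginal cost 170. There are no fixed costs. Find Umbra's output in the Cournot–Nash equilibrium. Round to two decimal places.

Cinder's profit: π_C = (426 - Q)q_C - (125q_C). Setting ∂π_C/∂q_C = 0: 301 - 2q_C - (q_U) = 0.
Umbra's first-order condition: 256 - 2q_U - (q_C) = 0.
Rearranging gives the reaction functions q_C = (301 - q_U)/2 and q_U = (256 - q_C)/2.
Solving the pair: q_C = 346/3, q_U = 211/3.

70.33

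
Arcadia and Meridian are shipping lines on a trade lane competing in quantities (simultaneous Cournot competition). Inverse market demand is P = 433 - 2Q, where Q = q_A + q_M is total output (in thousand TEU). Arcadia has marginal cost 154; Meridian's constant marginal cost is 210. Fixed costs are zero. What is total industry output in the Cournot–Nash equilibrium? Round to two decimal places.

Arcadia's profit: π_A = (433 - 2Q)q_A - (154q_A). Setting ∂π_A/∂q_A = 0: 279 - 4q_A - 2(q_M) = 0.
Meridian's first-order condition: 223 - 4q_M - 2(q_A) = 0.
Rearranging gives the reaction functions q_A = (279 - 2q_M)/4 and q_M = (223 - 2q_A)/4.
Substituting one into the other gives q_A = 335/6 and q_M = 167/6.
Total output Q = 335/6 + 167/6 = 251/3.

83.67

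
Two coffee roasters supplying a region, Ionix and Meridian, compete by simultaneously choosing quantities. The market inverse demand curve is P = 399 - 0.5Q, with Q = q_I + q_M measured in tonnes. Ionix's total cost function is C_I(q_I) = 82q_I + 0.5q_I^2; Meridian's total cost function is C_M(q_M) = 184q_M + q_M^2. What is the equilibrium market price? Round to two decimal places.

Ionix's profit: π_I = (399 - 0.5Q)q_I - (82q_I + (1/2)q_I²). Setting ∂π_I/∂q_I = 0: 317 - 2q_I - (1/2)(q_M) = 0.
Meridian's first-order condition: 215 - 3q_M - (1/2)(q_I) = 0.
So q_I = (317 - (1/2)q_M)/2 and q_M = (215 - (1/2)q_I)/3.
Solving the pair: q_I = 146.6957, q_M = 1086/23.
Total output Q = 193.9130, so price P = 399 - (1/2)·193.9130 = 302.0435.

302.04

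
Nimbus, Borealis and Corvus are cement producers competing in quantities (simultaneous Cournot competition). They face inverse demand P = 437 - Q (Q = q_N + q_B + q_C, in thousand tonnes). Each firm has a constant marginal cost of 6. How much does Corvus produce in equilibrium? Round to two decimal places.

107.75

A representative firm's profit is π_i = q_i(437 - Q) - 6q_i.
First-order condition (treating rivals' output as given): 431 - 2q_i - Σ_{j≠i} q_j = 0.
With identical firms every q_j equals q_i, so Σ_{j≠i} q_j = 2q_i and 431 = 4q_i, giving q_i = 431/4.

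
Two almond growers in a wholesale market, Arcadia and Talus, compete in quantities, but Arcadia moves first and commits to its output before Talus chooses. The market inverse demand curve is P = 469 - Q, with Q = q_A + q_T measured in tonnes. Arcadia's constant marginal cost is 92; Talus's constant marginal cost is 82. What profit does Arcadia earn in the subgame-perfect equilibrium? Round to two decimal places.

16836.13

Solve by backward induction. Given q_A, the follower Talus maximises π_T = (469 - q_A - q_T)q_T - 82q_T.
Setting the follower's marginal profit to zero, 387 - q_A - 2q_T = 0, i.e. q_T = (387 - q_A)/2.
Arcadia substitutes q_T(q_A) into its own profit: π_A = q_A(469 - q_A - (387 - q_A)/2) - 92q_A = (551/2 - (1/2)q_A)q_A - 92q_A.
Maximising: ∂π_A/∂q_A = 367/2 - q_A = 0, giving q_A = 367/2.
Then q_T = (387 - 367/2)/2 = 407/4.
Price P = 469 - 1141/4 = 735/4.
Arcadia's profit: (735/4 - 92)·(367/2) = 16836.1250.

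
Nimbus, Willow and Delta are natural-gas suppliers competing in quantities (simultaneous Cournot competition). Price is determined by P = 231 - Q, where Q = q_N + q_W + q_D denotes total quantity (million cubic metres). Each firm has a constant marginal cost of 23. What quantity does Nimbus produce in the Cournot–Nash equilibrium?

A representative firm's profit is π_i = q_i(231 - Q) - 23q_i.
Setting ∂π_i/∂q_i = 0 with rivals' quantities fixed: 208 - 2q_i - Σ_{j≠i} q_j = 0.
With identical firms every q_j equals q_i, so Σ_{j≠i} q_j = 2q_i and 208 = 4q_i, giving q_i = 52.

52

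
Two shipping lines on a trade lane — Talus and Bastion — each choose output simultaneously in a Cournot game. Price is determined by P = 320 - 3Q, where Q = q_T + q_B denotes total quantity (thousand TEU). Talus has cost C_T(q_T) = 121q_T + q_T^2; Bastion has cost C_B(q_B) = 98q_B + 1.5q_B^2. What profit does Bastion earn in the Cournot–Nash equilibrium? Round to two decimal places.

Talus's profit: π_T = (320 - 3Q)q_T - (121q_T + q_T²). Setting ∂π_T/∂q_T = 0: 199 - 8q_T - 3(q_B) = 0.
Bastion's first-order condition: 222 - 9q_B - 3(q_T) = 0.
Rearranging gives the reaction functions q_T = (199 - 3q_B)/8 and q_B = (222 - 3q_T)/9.
Substituting one into the other gives q_T = 125/7 and q_B = 131/7.
Price P = 320 - 3·(256/7) = 1472/7.
Bastion's profit: (1472/7)·(131/7) - 98·(131/7) - (3/2)(131/7)² = 1576.0102.

1576.01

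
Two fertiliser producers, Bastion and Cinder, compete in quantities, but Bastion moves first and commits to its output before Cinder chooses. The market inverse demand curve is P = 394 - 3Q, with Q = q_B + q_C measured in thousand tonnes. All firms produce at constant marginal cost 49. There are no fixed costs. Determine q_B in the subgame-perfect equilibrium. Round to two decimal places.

The follower Cinder best-responds to any q_B: π_C = (394 - 3Q)q_C - 49q_C.
Setting the follower's marginal profit to zero, 345 - 3q_B - 6q_C = 0, i.e. q_C = (345 - 3q_B)/6.
The leader anticipates this reaction. Substituting into P = 394 - 3Q gives P = 443/2 - (3/2)q_B, so π_B = (443/2 - (3/2)q_B)q_B - 49q_B.
Leader FOC: 345/2 - 3q_B = 0, so q_B = 115/2.
Then q_C = (345 - 3·(115/2))/6 = 115/4.

57.50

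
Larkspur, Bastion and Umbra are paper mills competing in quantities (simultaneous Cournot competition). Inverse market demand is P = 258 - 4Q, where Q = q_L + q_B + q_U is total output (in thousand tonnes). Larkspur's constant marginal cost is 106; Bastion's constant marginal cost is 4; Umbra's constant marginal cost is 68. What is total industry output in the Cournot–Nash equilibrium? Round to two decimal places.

37.25

Larkspur's profit: π_L = (258 - 4Q)q_L - (106q_L). Setting ∂π_L/∂q_L = 0: 152 - 8q_L - 4(q_B + q_U) = 0.
Bastion's profit: π_B = (258 - 4Q)q_B - (4q_B). Setting ∂π_B/∂q_B = 0: 254 - 8q_B - 4(q_L + q_U) = 0.
Umbra's first-order condition: 190 - 8q_U - 4(q_L + q_B) = 0.
Summing all 3 equations gives 596 − 16Q = 0, hence Q = 149/4.
Back-substituting: q_L = (152 − 149)/4 = 3/4, q_B = (254 − 149)/4 = 105/4, q_U = (190 − 149)/4 = 41/4.
Total output Q = 3/4 + 105/4 + 41/4 = 149/4.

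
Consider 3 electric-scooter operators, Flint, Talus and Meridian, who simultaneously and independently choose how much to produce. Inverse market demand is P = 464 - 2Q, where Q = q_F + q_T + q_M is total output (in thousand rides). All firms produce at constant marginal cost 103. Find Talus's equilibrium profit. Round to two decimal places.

4072.53

Each firm earns π_i = (464 - 2Q)q_i - 103q_i.
Setting ∂π_i/∂q_i = 0 with rivals' quantities fixed: 361 - 4q_i - 2·Σ_{j≠i} q_j = 0.
With identical firms every q_j equals q_i, so Σ_{j≠i} q_j = 2q_i and 361 = 8q_i, giving q_i = 361/8.
Price P = 464 - 2·(1083/8) = 773/4.
Talus's profit: (773/4 - 103)·(361/8) = 4072.5313.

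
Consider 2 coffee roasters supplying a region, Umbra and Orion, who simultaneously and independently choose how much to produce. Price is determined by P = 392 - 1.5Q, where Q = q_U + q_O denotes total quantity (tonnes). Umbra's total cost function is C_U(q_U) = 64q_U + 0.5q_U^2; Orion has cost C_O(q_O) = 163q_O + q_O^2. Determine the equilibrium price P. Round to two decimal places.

246.61

Umbra's profit: π_U = (392 - 1.5Q)q_U - (64q_U + (1/2)q_U²). Setting ∂π_U/∂q_U = 0: 328 - 4q_U - (3/2)(q_O) = 0.
Orion's first-order condition: 229 - 5q_O - (3/2)(q_U) = 0.
Best responses: q_U = (328 - (3/2)q_O)/4, q_O = (229 - (3/2)q_U)/5.
Solving the pair: q_U = 73.0423, q_O = 1696/71.
Total output Q = 96.9296, so price P = 392 - (3/2)·96.9296 = 246.6056.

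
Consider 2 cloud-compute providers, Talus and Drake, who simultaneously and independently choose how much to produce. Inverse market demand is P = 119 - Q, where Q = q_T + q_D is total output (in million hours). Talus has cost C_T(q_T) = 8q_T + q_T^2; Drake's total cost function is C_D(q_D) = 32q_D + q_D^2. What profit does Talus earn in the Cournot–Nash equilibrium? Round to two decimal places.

Talus's profit: π_T = (119 - Q)q_T - (8q_T + q_T²). Setting ∂π_T/∂q_T = 0: 111 - 4q_T - (q_D) = 0.
Drake's first-order condition: 87 - 4q_D - (q_T) = 0.
Best responses: q_T = (111 - q_D)/4, q_D = (87 - q_T)/4.
Substituting one into the other gives q_T = 119/5 and q_D = 79/5.
Price P = 119 - 198/5 = 397/5.
Talus's profit: (397/5)·(119/5) - 8·(119/5) - (119/5)² = 1132.8800.

1132.88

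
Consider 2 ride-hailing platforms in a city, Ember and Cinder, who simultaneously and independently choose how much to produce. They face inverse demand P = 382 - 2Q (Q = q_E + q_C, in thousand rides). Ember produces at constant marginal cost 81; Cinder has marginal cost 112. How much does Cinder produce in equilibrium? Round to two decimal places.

Ember's profit: π_E = (382 - 2Q)q_E - (81q_E). Setting ∂π_E/∂q_E = 0: 301 - 4q_E - 2(q_C) = 0.
Cinder's profit: π_C = (382 - 2Q)q_C - (112q_C). Setting ∂π_C/∂q_C = 0: 270 - 4q_C - 2(q_E) = 0.
So q_E = (301 - 2q_C)/4 and q_C = (270 - 2q_E)/4.
Solving the pair: q_E = 166/3, q_C = 239/6.

39.83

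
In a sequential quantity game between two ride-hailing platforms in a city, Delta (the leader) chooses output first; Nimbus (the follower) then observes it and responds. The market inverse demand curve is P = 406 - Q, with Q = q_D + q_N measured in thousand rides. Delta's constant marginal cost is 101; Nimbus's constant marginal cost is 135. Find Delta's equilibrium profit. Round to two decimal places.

14365.13

Solve by backward induction. Given q_D, the follower Nimbus maximises π_N = (406 - q_D - q_N)q_N - 135q_N.
∂π_N/∂q_N = 271 - q_D - 2q_N = 0 gives the reaction function q_N = (271 - q_D)/2.
Delta substitutes q_N(q_D) into its own profit: π_D = q_D(406 - q_D - (271 - q_D)/2) - 101q_D = (541/2 - (1/2)q_D)q_D - 101q_D.
Leader FOC: 339/2 - q_D = 0, so q_D = 339/2.
Then q_N = (271 - 339/2)/2 = 203/4.
Price P = 406 - 881/4 = 743/4.
Delta's profit: (743/4 - 101)·(339/2) = 14365.1250.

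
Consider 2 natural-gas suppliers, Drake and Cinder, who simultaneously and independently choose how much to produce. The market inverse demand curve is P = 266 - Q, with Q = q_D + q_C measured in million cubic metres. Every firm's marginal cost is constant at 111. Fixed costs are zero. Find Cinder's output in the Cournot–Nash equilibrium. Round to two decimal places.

A representative firm's profit is π_i = q_i(266 - Q) - 111q_i.
Setting ∂π_i/∂q_i = 0 with rivals' quantities fixed: 155 - 2q_i - q_j = 0.
With identical firms every q_j equals q_i, so q_j = q_i and 155 = 3q_i, giving q_i = 155/3.

51.67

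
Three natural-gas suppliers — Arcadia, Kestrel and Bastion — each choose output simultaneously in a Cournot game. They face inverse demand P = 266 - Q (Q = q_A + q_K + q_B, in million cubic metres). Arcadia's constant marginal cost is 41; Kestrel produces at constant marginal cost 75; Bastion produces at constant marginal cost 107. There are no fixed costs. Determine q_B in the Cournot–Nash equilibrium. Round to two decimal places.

Arcadia's profit: π_A = (266 - Q)q_A - (41q_A). Setting ∂π_A/∂q_A = 0: 225 - 2q_A - (q_K + q_B) = 0.
Kestrel's first-order condition: 191 - 2q_K - (q_A + q_B) = 0.
Bastion's first-order condition: 159 - 2q_B - (q_A + q_K) = 0.
Adding the 3 first-order conditions: 575 − 4Q = 0, so Q = 575/4.
Back-substituting: q_A = (225 − 575/4) = 325/4, q_K = (191 − 575/4) = 189/4, q_B = (159 − 575/4) = 61/4.

15.25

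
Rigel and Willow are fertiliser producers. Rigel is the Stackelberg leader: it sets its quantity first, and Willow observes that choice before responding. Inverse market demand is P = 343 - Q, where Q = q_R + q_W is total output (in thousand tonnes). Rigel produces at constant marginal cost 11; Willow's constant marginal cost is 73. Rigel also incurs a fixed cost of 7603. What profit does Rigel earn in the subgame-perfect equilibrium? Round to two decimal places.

11801.50

Solve by backward induction. Given q_R, the follower Willow maximises π_W = (343 - q_R - q_W)q_W - 73q_W.
∂π_W/∂q_W = 270 - q_R - 2q_W = 0 gives the reaction function q_W = (270 - q_R)/2.
Rigel substitutes q_W(q_R) into its own profit: π_R = q_R(343 - q_R - (270 - q_R)/2) - 11q_R = (208 - (1/2)q_R)q_R - 11q_R.
Leader FOC: 197 - q_R = 0, so q_R = 197.
Then q_W = (270 - 197)/2 = 73/2.
Price P = 343 - 467/2 = 219/2.
Rigel's profit: (219/2 - 11)·197 - 7603 = 11801.5000.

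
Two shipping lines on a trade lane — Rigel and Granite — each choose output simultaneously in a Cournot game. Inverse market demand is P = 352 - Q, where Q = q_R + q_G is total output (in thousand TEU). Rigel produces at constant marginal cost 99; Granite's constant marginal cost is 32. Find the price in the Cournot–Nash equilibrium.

161

Rigel's profit: π_R = (352 - Q)q_R - (99q_R). Setting ∂π_R/∂q_R = 0: 253 - 2q_R - (q_G) = 0.
Granite's first-order condition: 320 - 2q_G - (q_R) = 0.
So q_R = (253 - q_G)/2 and q_G = (320 - q_R)/2.
Solving the pair: q_R = 62, q_G = 129.
Total output Q = 191, so price P = 352 - 191 = 161.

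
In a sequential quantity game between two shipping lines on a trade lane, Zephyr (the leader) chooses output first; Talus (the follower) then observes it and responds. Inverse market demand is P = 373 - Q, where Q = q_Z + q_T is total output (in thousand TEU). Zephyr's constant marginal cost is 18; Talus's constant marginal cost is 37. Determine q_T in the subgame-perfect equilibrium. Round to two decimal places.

74.50

The follower Talus best-responds to any q_Z: π_T = (373 - Q)q_T - 37q_T.
∂π_T/∂q_T = 336 - q_Z - 2q_T = 0 gives the reaction function q_T = (336 - q_Z)/2.
The leader anticipates this reaction. Substituting into P = 373 - Q gives P = 205 - (1/2)q_Z, so π_Z = (205 - (1/2)q_Z)q_Z - 18q_Z.
Leader FOC: 187 - q_Z = 0, so q_Z = 187.
Then q_T = (336 - 187)/2 = 149/2.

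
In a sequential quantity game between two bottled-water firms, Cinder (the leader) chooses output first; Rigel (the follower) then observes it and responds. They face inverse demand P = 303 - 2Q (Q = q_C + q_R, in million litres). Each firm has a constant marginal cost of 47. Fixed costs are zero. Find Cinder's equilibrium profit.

4096

The follower Rigel best-responds to any q_C: π_R = (303 - 2Q)q_R - 47q_R.
Setting the follower's marginal profit to zero, 256 - 2q_C - 4q_R = 0, i.e. q_R = (256 - 2q_C)/4.
The leader anticipates this reaction. Substituting into P = 303 - 2Q gives P = 175 - q_C, so π_C = (175 - q_C)q_C - 47q_C.
Leader FOC: 128 - 2q_C = 0, so q_C = 64.
Then q_R = (256 - 2·64)/4 = 32.
Price P = 303 - 2·96 = 111.
Cinder's profit: (111 - 47)·64 = 4096.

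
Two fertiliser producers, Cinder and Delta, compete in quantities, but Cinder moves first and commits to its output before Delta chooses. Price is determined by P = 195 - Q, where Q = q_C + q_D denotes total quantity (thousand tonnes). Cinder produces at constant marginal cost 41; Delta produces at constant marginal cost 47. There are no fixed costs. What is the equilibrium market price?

81

Solve by backward induction. Given q_C, the follower Delta maximises π_D = (195 - q_C - q_D)q_D - 47q_D.
Setting the follower's marginal profit to zero, 148 - q_C - 2q_D = 0, i.e. q_D = (148 - q_C)/2.
Cinder substitutes q_D(q_C) into its own profit: π_C = q_C(195 - q_C - (148 - q_C)/2) - 41q_C = (121 - (1/2)q_C)q_C - 41q_C.
Maximising: ∂π_C/∂q_C = 80 - q_C = 0, giving q_C = 80.
Then q_D = (148 - 80)/2 = 34.
Total output Q = 114, so price P = 195 - 114 = 81.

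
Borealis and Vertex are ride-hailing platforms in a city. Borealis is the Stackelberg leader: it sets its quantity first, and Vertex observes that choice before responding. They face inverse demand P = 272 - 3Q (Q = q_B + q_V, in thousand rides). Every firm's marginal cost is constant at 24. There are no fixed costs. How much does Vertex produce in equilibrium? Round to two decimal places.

20.67

Solve by backward induction. Given q_B, the follower Vertex maximises π_V = (272 - 3q_B - 3q_V)q_V - 24q_V.
Setting the follower's marginal profit to zero, 248 - 3q_B - 6q_V = 0, i.e. q_V = (248 - 3q_B)/6.
Borealis substitutes q_V(q_B) into its own profit: π_B = q_B(272 - 3q_B - (248 - 3q_B)/2) - 24q_B = (148 - (3/2)q_B)q_B - 24q_B.
Leader FOC: 124 - 3q_B = 0, so q_B = 124/3.
Then q_V = (248 - 3·(124/3))/6 = 62/3.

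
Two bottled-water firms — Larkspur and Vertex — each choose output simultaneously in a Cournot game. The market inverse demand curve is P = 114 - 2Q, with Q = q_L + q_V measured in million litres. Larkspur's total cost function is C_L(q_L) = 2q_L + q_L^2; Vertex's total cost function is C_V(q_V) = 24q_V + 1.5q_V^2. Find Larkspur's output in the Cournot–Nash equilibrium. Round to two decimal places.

15.89

Larkspur's profit: π_L = (114 - 2Q)q_L - (2q_L + q_L²). Setting ∂π_L/∂q_L = 0: 112 - 6q_L - 2(q_V) = 0.
Vertex's first-order condition: 90 - 7q_V - 2(q_L) = 0.
So q_L = (112 - 2q_V)/6 and q_V = (90 - 2q_L)/7.
Solving the pair: q_L = 302/19, q_V = 158/19.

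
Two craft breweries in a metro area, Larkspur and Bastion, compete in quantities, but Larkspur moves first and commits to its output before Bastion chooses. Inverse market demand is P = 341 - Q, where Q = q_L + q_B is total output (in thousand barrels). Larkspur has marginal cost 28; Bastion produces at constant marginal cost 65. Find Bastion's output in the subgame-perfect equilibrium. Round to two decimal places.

The follower Bastion best-responds to any q_L: π_B = (341 - Q)q_B - 65q_B.
Setting the follower's marginal profit to zero, 276 - q_L - 2q_B = 0, i.e. q_B = (276 - q_L)/2.
The leader anticipates this reaction. Substituting into P = 341 - Q gives P = 203 - (1/2)q_L, so π_L = (203 - (1/2)q_L)q_L - 28q_L.
The leader's first-order condition 175 - q_L = 0 yields q_L = 175.
Then q_B = (276 - 175)/2 = 101/2.

50.50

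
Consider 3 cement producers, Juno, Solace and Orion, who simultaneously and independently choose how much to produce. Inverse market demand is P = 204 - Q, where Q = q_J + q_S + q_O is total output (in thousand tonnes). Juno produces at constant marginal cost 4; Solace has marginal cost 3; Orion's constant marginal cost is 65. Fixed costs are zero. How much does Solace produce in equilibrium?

66

Juno's profit: π_J = (204 - Q)q_J - (4q_J). Setting ∂π_J/∂q_J = 0: 200 - 2q_J - (q_S + q_O) = 0.
Solace's first-order condition: 201 - 2q_S - (q_J + q_O) = 0.
Orion's first-order condition: 139 - 2q_O - (q_J + q_S) = 0.
Summing all 3 equations gives 540 − 4Q = 0, hence Q = 135.
Back-substituting: q_J = (200 − 135) = 65, q_S = (201 − 135) = 66, q_O = (139 − 135) = 4.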